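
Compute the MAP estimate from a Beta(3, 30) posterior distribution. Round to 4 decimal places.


MAP = mode of Beta distribution
= (alpha - 1)/(alpha + beta - 2)
= (3-1)/(3+30-2)
= 2/31 = 0.0645

0.0645


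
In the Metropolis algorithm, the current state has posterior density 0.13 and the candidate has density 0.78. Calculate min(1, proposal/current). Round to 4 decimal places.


Ratio = 0.78/0.13 = 6.0
Acceptance probability = min(1, 6.0)
= 1.0

1.0


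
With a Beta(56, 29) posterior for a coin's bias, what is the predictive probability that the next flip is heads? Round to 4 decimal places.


The predictive probability equals the posterior mean.
P(next = heads) = alpha / (alpha + beta)
= 56 / 85 = 0.6588

0.6588


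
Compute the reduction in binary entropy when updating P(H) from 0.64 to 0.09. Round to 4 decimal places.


H_before = -p*log2(p) - (1-p)*log2(1-p) for p=0.64: 0.9427
H_after for p=0.09: 0.4365
Reduction = 0.9427 - 0.4365 = 0.5062

0.5062


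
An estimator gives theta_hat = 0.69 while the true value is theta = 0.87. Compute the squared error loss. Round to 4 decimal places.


The squared error loss is (theta_hat - theta)^2
= (0.69 - 0.87)^2
= (-0.18)^2 = 0.0324

0.0324


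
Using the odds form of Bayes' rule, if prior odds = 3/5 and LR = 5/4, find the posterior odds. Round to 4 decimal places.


Bayes' rule in odds form: posterior odds = prior odds * LR
= (3 * 5) / (5 * 4)
= 15/20 = 0.75

0.75


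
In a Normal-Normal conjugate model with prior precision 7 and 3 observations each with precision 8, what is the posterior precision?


Posterior precision = prior precision + n * observation precision
= 7 + 3 * 8
= 7 + 24 = 31

31


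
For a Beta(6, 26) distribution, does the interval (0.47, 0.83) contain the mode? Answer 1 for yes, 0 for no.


Mode of Beta(a,b) = (a-1)/(a+b-2)
= (6-1)/(6+26-2) = 0.1667
Check: 0.47 <= 0.1667 <= 0.83?
Result: 0

0


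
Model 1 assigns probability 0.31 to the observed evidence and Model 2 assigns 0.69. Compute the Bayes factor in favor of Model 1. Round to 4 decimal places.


BF = P(data|M1) / P(data|M2)
= 0.31 / 0.69 = 0.4493

0.4493


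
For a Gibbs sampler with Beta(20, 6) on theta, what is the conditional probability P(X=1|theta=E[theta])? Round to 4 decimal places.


E[theta] = 20/(20+6) = 0.7692
P(X=1|theta) = theta = 0.7692

0.7692


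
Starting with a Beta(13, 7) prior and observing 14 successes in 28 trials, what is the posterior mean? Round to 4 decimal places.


Posterior parameters: alpha = 13 + 14 = 27
beta = 7 + 14 = 21
Posterior mean = alpha / (alpha + beta) = 27 / 48
= 0.5625

0.5625


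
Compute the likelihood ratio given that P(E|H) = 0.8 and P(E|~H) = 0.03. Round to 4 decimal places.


LR = P(E|H) / P(E|~H)
= 0.8 / 0.03 = 26.6667

26.6667


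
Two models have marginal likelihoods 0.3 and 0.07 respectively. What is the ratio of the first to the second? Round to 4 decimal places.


Evidence ratio = 0.3 / 0.07
= 4.2857

4.2857


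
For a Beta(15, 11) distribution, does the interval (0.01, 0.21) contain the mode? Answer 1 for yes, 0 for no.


Mode of Beta(a,b) = (a-1)/(a+b-2)
= (15-1)/(15+11-2) = 0.5833
Check: 0.01 <= 0.5833 <= 0.21?
Result: 0

0


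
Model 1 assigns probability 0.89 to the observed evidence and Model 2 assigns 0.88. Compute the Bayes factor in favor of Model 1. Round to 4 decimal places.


BF = P(data|M1) / P(data|M2)
= 0.89 / 0.88 = 1.0114

1.0114


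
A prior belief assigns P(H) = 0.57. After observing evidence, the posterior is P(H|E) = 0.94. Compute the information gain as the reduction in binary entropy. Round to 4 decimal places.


H(prior) = -0.57*log2(0.57) - 0.43*log2(0.43)
= 0.9858
H(post) = -0.94*log2(0.94) - 0.06*log2(0.06)
= 0.3274
IG = 0.9858 - 0.3274 = 0.6584

0.6584


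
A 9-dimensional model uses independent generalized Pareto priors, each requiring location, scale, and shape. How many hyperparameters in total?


Per parameter: 3 (location, scale, and shape).
Total = 9 * 3 = 27

27


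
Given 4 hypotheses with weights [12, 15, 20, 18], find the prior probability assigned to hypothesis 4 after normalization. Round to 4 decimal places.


To normalize, divide each weight by the sum of all weights.
Sum = 65
Prior(H4) = 18/65 = 0.2769

0.2769


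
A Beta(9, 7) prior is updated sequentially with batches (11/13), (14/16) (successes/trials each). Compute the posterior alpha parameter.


Sequential conjugate updating is equivalent to a single batch update.
Total successes across all batches = 25
alpha_posterior = alpha_prior + total_successes = 9 + 25
= 34

34


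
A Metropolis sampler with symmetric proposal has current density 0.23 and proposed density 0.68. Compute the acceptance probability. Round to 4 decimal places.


For symmetric proposals, acceptance = min(1, pi(x*)/pi(x))
= min(1, 0.68/0.23)
= min(1, 2.9565) = 1.0

1.0


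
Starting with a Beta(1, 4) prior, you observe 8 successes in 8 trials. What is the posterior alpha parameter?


For a Beta-Binomial conjugate model:
Posterior alpha = prior alpha + number of successes
= 1 + 8 = 9

9


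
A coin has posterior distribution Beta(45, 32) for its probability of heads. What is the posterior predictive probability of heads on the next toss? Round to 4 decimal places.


Posterior predictive = E[theta] = alpha/(alpha+beta)
= 45/77
= 0.5844

0.5844


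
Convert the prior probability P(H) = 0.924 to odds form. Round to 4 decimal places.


P(not H) = 1 - 0.924 = 0.076
Odds = 0.924 / 0.076 = 12.1579

12.1579


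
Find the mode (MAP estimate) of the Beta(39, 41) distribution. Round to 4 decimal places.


For Beta(a,b) with a,b > 1:
Mode = (a-1)/(a+b-2) = (39-1)/(80-2)
= 38/78 = 0.4872

0.4872


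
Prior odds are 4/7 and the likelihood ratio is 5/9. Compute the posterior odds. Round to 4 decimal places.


Posterior odds = prior odds * likelihood ratio
= (4/7) * (5/9)
= 20 / 63
= 0.3175

0.3175


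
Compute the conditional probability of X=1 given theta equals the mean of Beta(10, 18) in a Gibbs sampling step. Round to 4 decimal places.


Mean of Beta(10, 18) = 0.3571
P(X=1 | theta=0.3571) = 0.3571

0.3571


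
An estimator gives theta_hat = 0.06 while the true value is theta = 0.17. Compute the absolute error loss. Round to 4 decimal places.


The absolute error loss is |theta_hat - theta|
= |0.06 - 0.17|
= 0.11

0.11


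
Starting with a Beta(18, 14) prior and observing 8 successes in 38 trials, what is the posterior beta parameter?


Posterior beta = prior beta + failures
Failures = 38 - 8 = 30
beta_post = 14 + 30 = 44

44


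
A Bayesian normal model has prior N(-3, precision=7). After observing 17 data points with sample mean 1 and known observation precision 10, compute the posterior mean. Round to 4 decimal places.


Posterior mean = (prior_precision * prior_mean + n * data_precision * data_mean) / (prior_precision + n * data_precision)
Numerator = 7*-3 + 17*10*1 = 149
Denominator = 7 + 17*10 = 177
Posterior mean = 0.8418

0.8418


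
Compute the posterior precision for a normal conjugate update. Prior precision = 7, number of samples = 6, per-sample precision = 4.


tau_post = tau_0 + n * tau
= 7 + 6 * 4 = 31

31


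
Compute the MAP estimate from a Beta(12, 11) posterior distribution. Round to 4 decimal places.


MAP = mode of Beta distribution
= (alpha - 1)/(alpha + beta - 2)
= (12-1)/(12+11-2)
= 11/21 = 0.5238

0.5238


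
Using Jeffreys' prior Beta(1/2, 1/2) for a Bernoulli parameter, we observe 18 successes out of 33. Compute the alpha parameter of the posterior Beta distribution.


Conjugate update: Beta(0.5 + k, 0.5 + n - k).
k = 18, n - k = 15
Posterior alpha = 0.5 + k = 0.5 + 18 = 18.5

18.5


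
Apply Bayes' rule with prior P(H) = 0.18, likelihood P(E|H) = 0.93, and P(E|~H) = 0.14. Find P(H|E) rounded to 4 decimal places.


Step 1: Compute marginal P(E) = P(E|H)P(H) + P(E|~H)P(~H)
= 0.93*0.18 + 0.14*0.82 = 0.2822
Step 2: P(H|E) = P(E|H)P(H)/P(E) = 0.1674/0.2822
= 0.5932

0.5932


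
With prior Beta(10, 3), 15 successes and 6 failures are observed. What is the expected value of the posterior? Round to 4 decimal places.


Posterior = Beta(25, 9)
E[theta] = alpha/(alpha+beta)
= 25/34 = 0.7353

0.7353


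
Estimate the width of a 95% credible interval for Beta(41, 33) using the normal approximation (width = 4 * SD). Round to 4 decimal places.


For Beta(a,b): Var = ab/((a+b)^2(a+b+1))
Var = 0.0033, SD = 0.0574
Approximate 95% CI width = 4 * 0.0574 = 0.2296

0.2296


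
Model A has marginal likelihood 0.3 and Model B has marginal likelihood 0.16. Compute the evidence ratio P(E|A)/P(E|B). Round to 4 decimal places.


Evidence ratio = P(E|A) / P(E|B)
= 0.3 / 0.16
= 1.875

1.875


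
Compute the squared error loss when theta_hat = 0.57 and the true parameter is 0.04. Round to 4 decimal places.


L = (theta_hat - theta_true)^2
= (0.57 - 0.04)^2
= 0.53^2 = 0.2809

0.2809


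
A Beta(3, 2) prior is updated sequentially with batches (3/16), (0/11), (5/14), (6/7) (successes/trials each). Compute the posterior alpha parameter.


Sequential conjugate updating is equivalent to a single batch update.
Total successes across all batches = 14
alpha_posterior = alpha_prior + total_successes = 3 + 14
= 17

17


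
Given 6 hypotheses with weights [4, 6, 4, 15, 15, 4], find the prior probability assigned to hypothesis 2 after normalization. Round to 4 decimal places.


To normalize, divide each weight by the sum of all weights.
Sum = 48
Prior(H2) = 6/48 = 0.125

0.125


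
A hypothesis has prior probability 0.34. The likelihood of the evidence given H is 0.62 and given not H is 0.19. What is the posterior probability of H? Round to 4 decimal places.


Using Bayes' theorem:
P(E) = 0.34 * 0.62 + 0.66 * 0.19
P(E) = 0.3362
P(H|E) = (0.34 * 0.62) / 0.3362 = 0.627

0.627


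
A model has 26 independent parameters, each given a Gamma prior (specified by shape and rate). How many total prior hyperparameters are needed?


Each Gamma prior needs 2 hyperparameters (shape and rate).
Total = 2 * 26 = 52

52


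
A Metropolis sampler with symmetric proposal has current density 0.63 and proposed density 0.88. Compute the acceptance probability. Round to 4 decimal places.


For symmetric proposals, acceptance = min(1, pi(x*)/pi(x))
= min(1, 0.88/0.63)
= min(1, 1.3968) = 1.0

1.0


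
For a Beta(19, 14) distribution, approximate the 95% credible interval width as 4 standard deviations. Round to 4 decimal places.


Variance of Beta(a,b) = ab / ((a+b)^2 * (a+b+1))
= 19*14 / ((33)^2 * 34)
= 0.0072
SD = sqrt(0.0072) = 0.0848
Width = 4 * SD = 0.339

0.339


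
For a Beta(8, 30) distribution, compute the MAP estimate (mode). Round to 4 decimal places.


MAP = mode = (a-1)/(a+b-2)
= (8-1)/(8+30-2)
= 7/36 = 0.1944

0.1944


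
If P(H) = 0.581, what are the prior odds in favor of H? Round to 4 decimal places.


Prior odds = P(H) / (1 - P(H))
= 0.581 / 0.419
= 1.3866

1.3866


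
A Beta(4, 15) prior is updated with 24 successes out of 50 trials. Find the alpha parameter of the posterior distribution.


In the Beta-Binomial conjugate update:
alpha_post = alpha_prior + successes
= 4 + 24
= 28

28


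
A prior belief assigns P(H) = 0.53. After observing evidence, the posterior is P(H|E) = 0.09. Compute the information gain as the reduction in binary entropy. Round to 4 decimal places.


H(prior) = -0.53*log2(0.53) - 0.47*log2(0.47)
= 0.9974
H(post) = -0.09*log2(0.09) - 0.91*log2(0.91)
= 0.4365
IG = 0.9974 - 0.4365 = 0.5609

0.5609


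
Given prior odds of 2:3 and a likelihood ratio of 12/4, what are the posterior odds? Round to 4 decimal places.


Posterior odds = prior odds * LR
Prior odds = 2/3 = 0.6667
LR = 12/4 = 3.0
Posterior odds = 0.6667 * 3.0 = 2.0

2.0


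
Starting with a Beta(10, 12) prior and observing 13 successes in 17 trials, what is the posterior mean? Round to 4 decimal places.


Posterior parameters: alpha = 10 + 13 = 23
beta = 12 + 4 = 16
Posterior mean = alpha / (alpha + beta) = 23 / 39
= 0.5897

0.5897


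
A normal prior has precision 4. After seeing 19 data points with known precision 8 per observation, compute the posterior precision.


In the conjugate normal model, precisions add:
tau_posterior = tau_prior + n * tau_data
= 4 + 19*8 = 156

156


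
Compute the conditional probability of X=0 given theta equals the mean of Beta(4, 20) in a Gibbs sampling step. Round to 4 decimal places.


Mean of Beta(4, 20) = 0.1667
P(X=0 | theta=0.1667) = 0.8333

0.8333


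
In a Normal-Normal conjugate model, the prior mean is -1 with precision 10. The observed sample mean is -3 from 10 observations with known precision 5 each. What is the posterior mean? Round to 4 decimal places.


Posterior precision = tau0 + n*tau = 10 + 10*5 = 60
Posterior mean = (tau0*mu0 + n*tau*xbar) / posterior_precision
= (10*-1 + 10*5*-3) / 60
= -160 / 60 = -2.6667

-2.6667


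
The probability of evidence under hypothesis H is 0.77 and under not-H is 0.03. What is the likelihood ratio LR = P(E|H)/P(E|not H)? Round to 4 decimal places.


LR = 0.77 / 0.03
= 25.6667

25.6667


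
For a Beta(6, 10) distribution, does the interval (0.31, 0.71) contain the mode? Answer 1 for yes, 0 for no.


Mode of Beta(a,b) = (a-1)/(a+b-2)
= (6-1)/(6+10-2) = 0.3571
Check: 0.31 <= 0.3571 <= 0.71?
Result: 1

1


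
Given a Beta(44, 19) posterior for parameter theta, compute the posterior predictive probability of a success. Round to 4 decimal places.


For a Beta-Bernoulli model, the predictive probability is the mean:
P(success) = 44/(44+19) = 44/63 = 0.6984

0.6984


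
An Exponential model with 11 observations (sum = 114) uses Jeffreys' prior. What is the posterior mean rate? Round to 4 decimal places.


Posterior Gamma(11, 114)
E[lambda] = 11/114 = 0.0965

0.0965


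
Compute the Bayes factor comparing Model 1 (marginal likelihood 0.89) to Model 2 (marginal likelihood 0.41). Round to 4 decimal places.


BF12 = marginal likelihood of M1 / marginal likelihood of M2
= 0.89/0.41
= 2.1707

2.1707


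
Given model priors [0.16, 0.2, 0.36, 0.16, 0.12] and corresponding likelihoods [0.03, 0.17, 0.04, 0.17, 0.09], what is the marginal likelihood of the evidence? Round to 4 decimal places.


P(E) = sum_i P(M_i) P(E|M_i)
= 0.0048 + 0.034 + 0.0144 + 0.0272 + 0.0108
= 0.0912

0.0912


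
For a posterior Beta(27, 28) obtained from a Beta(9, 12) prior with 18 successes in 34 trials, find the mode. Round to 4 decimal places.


Mode = (alpha - 1) / (alpha + beta - 2)
= 26 / 53
= 0.4906

0.4906


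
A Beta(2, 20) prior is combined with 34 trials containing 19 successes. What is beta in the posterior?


In conjugate updating:
beta_posterior = beta_prior + (n - k)
= 20 + (34 - 19)
= 20 + 15 = 35

35


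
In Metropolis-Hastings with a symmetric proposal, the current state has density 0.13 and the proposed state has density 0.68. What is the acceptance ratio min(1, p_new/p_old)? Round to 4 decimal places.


Ratio = p_new / p_old = 0.68 / 0.13 = 5.2308
Acceptance = min(1, 5.2308) = 1.0

1.0


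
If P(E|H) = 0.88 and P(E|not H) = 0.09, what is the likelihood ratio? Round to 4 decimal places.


Likelihood ratio = P(E|H) / P(E|not H)
= 0.88 / 0.09
= 9.7778

9.7778


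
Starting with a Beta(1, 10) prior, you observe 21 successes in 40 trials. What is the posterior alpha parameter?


For a Beta-Binomial conjugate model:
Posterior alpha = prior alpha + number of successes
= 1 + 21 = 22

22


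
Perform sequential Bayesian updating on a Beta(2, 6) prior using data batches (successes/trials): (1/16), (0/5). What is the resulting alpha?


Accumulate successes: 1
Posterior alpha = prior alpha + sum of successes
= 2 + 1 = 3

3


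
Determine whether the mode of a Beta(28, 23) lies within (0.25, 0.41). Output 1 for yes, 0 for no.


First find the mode: (a-1)/(a+b-2) = 0.551
Is 0.551 in (0.25, 0.41)? 0

0


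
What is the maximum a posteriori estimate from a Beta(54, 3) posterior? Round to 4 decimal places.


The MAP estimate equals the mode of the distribution.
Mode of Beta(a,b) = (a-1)/(a+b-2)
= 53/55
= 0.9636

0.9636


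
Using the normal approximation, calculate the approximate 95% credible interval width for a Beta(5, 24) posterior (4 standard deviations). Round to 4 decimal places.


Var(Beta) = 5*24/(29^2 * 30) = 0.0048
SD = 0.069
Width ~ 4*SD = 0.2759

0.2759


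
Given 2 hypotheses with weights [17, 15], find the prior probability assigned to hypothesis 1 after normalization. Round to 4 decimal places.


To normalize, divide each weight by the sum of all weights.
Sum = 32
Prior(H1) = 17/32 = 0.5312

0.5312


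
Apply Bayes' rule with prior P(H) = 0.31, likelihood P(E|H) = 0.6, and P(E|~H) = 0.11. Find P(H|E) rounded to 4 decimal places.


Step 1: Compute marginal P(E) = P(E|H)P(H) + P(E|~H)P(~H)
= 0.6*0.31 + 0.11*0.69 = 0.2619
Step 2: P(H|E) = P(E|H)P(H)/P(E) = 0.186/0.2619
= 0.7102

0.7102


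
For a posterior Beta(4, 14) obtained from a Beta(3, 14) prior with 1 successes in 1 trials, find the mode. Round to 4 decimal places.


Mode = (alpha - 1) / (alpha + beta - 2)
= 3 / 16
= 0.1875

0.1875


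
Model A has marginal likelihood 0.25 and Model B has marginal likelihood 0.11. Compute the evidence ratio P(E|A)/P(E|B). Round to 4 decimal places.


Evidence ratio = P(E|A) / P(E|B)
= 0.25 / 0.11
= 2.2727

2.2727


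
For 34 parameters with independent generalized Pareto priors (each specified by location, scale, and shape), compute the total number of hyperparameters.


A generalized Pareto prior has 3 hyperparameters per parameter.
Total = 34 * 3 = 102

102


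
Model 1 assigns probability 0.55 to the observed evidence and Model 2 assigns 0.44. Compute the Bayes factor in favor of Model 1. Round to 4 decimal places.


BF = P(data|M1) / P(data|M2)
= 0.55 / 0.44 = 1.25

1.25


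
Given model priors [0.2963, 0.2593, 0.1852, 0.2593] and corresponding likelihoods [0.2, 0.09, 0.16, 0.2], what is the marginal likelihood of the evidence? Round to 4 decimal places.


P(E) = sum_i P(M_i) P(E|M_i)
= 0.0593 + 0.0233 + 0.0296 + 0.0519
= 0.1641

0.1641


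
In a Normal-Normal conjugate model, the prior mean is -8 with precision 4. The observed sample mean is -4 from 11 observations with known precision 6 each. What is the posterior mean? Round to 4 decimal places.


Posterior precision = tau0 + n*tau = 4 + 11*6 = 70
Posterior mean = (tau0*mu0 + n*tau*xbar) / posterior_precision
= (4*-8 + 11*6*-4) / 70
= -296 / 70 = -4.2286

-4.2286


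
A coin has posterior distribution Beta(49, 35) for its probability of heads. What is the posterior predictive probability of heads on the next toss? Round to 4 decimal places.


Posterior predictive = E[theta] = alpha/(alpha+beta)
= 49/84
= 0.5833

0.5833


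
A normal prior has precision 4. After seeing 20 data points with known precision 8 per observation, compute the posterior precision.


In the conjugate normal model, precisions add:
tau_posterior = tau_prior + n * tau_data
= 4 + 20*8 = 164

164


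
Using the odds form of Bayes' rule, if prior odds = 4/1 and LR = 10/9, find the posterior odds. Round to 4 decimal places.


Bayes' rule in odds form: posterior odds = prior odds * LR
= (4 * 10) / (1 * 9)
= 40/9 = 4.4444

4.4444


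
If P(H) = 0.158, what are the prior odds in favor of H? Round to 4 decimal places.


Prior odds = P(H) / (1 - P(H))
= 0.158 / 0.842
= 0.1876

0.1876


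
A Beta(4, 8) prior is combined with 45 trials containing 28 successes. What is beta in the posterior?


In conjugate updating:
beta_posterior = beta_prior + (n - k)
= 8 + (45 - 28)
= 8 + 17 = 25

25


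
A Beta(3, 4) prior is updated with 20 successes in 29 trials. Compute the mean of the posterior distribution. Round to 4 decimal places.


After update: Beta(23, 13)
Mean = 23 / (23 + 13) = 23 / 36
= 0.6389

0.6389


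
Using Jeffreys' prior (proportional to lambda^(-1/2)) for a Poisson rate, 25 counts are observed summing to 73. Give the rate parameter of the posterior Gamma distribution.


Conjugate update: Gamma(prior_shape + S, prior_rate + n).
Prior shape = 0.5, prior rate = 0.
Posterior rate = 0 + n = 25

25.0


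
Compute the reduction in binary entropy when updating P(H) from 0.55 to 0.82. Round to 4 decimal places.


H_before = -p*log2(p) - (1-p)*log2(1-p) for p=0.55: 0.9928
H_after for p=0.82: 0.6801
Reduction = 0.9928 - 0.6801 = 0.3127

0.3127


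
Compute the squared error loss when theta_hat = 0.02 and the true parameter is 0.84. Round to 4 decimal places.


L = (theta_hat - theta_true)^2
= (0.02 - 0.84)^2
= -0.82^2 = 0.6724

0.6724


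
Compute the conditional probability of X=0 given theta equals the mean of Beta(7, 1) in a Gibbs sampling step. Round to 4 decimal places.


Mean of Beta(7, 1) = 0.875
P(X=0 | theta=0.875) = 0.125

0.125


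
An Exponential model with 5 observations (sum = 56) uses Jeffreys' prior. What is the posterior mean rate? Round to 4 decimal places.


Posterior Gamma(5, 56)
E[lambda] = 5/56 = 0.0893

0.0893


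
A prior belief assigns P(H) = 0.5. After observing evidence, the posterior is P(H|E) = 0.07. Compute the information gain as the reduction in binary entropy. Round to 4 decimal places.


H(prior) = -0.5*log2(0.5) - 0.5*log2(0.5)
= 1.0
H(post) = -0.07*log2(0.07) - 0.93*log2(0.93)
= 0.3659
IG = 1.0 - 0.3659 = 0.6341

0.6341


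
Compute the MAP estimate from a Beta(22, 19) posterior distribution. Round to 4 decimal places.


MAP = mode of Beta distribution
= (alpha - 1)/(alpha + beta - 2)
= (22-1)/(22+19-2)
= 21/39 = 0.5385

0.5385


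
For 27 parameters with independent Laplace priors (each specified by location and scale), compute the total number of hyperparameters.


A Laplace prior has 2 hyperparameters per parameter.
Total = 27 * 2 = 54

54


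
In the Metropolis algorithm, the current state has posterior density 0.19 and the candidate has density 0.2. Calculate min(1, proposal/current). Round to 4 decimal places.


Ratio = 0.2/0.19 = 1.0526
Acceptance probability = min(1, 1.0526)
= 1.0

1.0


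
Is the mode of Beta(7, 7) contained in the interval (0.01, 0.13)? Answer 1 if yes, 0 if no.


Mode = (a-1)/(a+b-2) = 6/12 = 0.5
Interval: (0.01, 0.13)
Contains mode? 0

0


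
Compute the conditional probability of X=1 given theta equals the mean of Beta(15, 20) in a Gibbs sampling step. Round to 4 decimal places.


Mean of Beta(15, 20) = 0.4286
P(X=1 | theta=0.4286) = 0.4286

0.4286


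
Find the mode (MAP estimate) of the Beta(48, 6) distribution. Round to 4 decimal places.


For Beta(a,b) with a,b > 1:
Mode = (a-1)/(a+b-2) = (48-1)/(54-2)
= 47/52 = 0.9038

0.9038


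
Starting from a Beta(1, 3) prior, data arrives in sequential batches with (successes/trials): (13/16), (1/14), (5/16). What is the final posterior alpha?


In sequential Bayesian updating, we sum all successes.
Total successes = 19
Final alpha = 1 + 19 = 20

20


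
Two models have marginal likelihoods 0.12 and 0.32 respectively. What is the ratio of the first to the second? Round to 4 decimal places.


Evidence ratio = 0.12 / 0.32
= 0.375

0.375


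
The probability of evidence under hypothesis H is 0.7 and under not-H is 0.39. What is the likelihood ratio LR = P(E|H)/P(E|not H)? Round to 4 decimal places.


LR = 0.7 / 0.39
= 1.7949

1.7949


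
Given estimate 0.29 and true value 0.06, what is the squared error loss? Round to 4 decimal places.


Squared error = (estimate - true)^2
Difference = 0.23
Loss = 0.23^2 = 0.0529

0.0529


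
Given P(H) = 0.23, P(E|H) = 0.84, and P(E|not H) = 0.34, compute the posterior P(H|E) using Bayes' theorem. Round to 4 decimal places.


By Bayes' theorem: P(H|E) = P(E|H)*P(H) / P(E)
P(E) = P(E|H)*P(H) + P(E|not H)*P(not H)
P(E) = 0.84*0.23 + 0.34*0.77 = 0.455
P(H|E) = 0.84*0.23 / 0.455 = 0.4246

0.4246


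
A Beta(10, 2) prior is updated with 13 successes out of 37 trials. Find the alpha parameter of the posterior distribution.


In the Beta-Binomial conjugate update:
alpha_post = alpha_prior + successes
= 10 + 13
= 23

23


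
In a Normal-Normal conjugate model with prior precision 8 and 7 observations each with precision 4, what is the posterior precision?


Posterior precision = prior precision + n * observation precision
= 8 + 7 * 4
= 8 + 28 = 36

36


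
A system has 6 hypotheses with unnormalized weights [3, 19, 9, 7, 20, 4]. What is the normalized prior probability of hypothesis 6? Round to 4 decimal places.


The normalized prior is the weight divided by the total.
Total weight = 62
P(H6) = 4 / 62 = 0.0645

0.0645


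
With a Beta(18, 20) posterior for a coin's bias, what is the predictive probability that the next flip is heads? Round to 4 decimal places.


The predictive probability equals the posterior mean.
P(next = heads) = alpha / (alpha + beta)
= 18 / 38 = 0.4737

0.4737


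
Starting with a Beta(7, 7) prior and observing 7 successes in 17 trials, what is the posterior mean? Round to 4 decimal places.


Posterior parameters: alpha = 7 + 7 = 14
beta = 7 + 10 = 17
Posterior mean = alpha / (alpha + beta) = 14 / 31
= 0.4516

0.4516


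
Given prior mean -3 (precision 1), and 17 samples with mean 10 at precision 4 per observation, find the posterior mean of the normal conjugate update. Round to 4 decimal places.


The posterior mean is a precision-weighted average of prior and data.
Post. prec. = 1 + 68 = 69
Post. mean = (-3 + 680)/69 = 677/69 = 9.8116

9.8116


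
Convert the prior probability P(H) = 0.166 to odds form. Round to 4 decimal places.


P(not H) = 1 - 0.166 = 0.834
Odds = 0.166 / 0.834 = 0.199

0.199


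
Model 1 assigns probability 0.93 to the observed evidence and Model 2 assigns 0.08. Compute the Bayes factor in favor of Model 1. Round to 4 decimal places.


BF = P(data|M1) / P(data|M2)
= 0.93 / 0.08 = 11.625

11.625


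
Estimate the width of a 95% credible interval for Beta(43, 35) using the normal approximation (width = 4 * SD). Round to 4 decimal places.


For Beta(a,b): Var = ab/((a+b)^2(a+b+1))
Var = 0.0031, SD = 0.056
Approximate 95% CI width = 4 * 0.056 = 0.2238

0.2238


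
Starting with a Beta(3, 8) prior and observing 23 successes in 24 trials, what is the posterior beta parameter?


Posterior beta = prior beta + failures
Failures = 24 - 23 = 1
beta_post = 8 + 1 = 9

9


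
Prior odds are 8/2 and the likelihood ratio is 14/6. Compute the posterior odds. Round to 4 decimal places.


Posterior odds = prior odds * likelihood ratio
= (8/2) * (14/6)
= 112 / 12
= 9.3333

9.3333


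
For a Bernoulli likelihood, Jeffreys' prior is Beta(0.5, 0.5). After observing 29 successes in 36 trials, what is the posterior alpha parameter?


Jeffreys' prior for Bernoulli is Beta(0.5, 0.5).
Posterior is Beta(0.5 + k, 0.5 + n - k).
Posterior alpha = 0.5 + k = 0.5 + 29 = 29.5

29.5


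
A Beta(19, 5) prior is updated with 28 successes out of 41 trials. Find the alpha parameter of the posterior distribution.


In the Beta-Binomial conjugate update:
alpha_post = alpha_prior + successes
= 19 + 28
= 47

47


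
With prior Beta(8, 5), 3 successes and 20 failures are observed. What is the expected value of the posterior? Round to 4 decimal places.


Posterior = Beta(11, 25)
E[theta] = alpha/(alpha+beta)
= 11/36 = 0.3056

0.3056


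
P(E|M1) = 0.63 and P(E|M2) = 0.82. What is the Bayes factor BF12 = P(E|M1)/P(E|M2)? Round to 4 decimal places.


Bayes factor BF12 = P(E|M1) / P(E|M2)
= 0.63 / 0.82
= 0.7683

0.7683


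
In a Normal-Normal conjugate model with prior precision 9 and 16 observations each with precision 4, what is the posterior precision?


Posterior precision = prior precision + n * observation precision
= 9 + 16 * 4
= 9 + 64 = 73

73


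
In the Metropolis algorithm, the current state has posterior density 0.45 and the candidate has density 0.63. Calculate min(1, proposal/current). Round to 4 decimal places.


Ratio = 0.63/0.45 = 1.4
Acceptance probability = min(1, 1.4)
= 1.0

1.0


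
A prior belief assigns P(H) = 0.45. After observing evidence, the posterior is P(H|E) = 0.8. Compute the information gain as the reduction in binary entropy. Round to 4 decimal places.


H(prior) = -0.45*log2(0.45) - 0.55*log2(0.55)
= 0.9928
H(post) = -0.8*log2(0.8) - 0.2*log2(0.2)
= 0.7219
IG = 0.9928 - 0.7219 = 0.2708

0.2708


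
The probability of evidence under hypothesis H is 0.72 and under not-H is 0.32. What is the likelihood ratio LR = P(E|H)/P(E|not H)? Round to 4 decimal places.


LR = 0.72 / 0.32
= 2.25

2.25


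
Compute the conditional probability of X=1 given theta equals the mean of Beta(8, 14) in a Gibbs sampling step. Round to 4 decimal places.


Mean of Beta(8, 14) = 0.3636
P(X=1 | theta=0.3636) = 0.3636

0.3636


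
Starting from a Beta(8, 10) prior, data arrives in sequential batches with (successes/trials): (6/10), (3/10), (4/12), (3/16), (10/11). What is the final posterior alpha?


In sequential Bayesian updating, we sum all successes.
Total successes = 26
Final alpha = 8 + 26 = 34

34


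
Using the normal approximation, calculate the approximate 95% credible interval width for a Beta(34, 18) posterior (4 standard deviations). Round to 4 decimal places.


Var(Beta) = 34*18/(52^2 * 53) = 0.0043
SD = 0.0653
Width ~ 4*SD = 0.2614

0.2614


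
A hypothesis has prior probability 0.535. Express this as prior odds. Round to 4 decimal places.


Odds = P(H) / P(not H) = 0.535 / 0.465
= 1.1505

1.1505


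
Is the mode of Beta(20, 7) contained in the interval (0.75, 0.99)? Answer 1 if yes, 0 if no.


Mode = (a-1)/(a+b-2) = 19/25 = 0.76
Interval: (0.75, 0.99)
Contains mode? 1

1


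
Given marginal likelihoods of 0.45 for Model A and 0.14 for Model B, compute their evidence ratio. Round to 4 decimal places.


Ratio = ML(A) / ML(B) = 0.45/0.14
= 3.2143

3.2143


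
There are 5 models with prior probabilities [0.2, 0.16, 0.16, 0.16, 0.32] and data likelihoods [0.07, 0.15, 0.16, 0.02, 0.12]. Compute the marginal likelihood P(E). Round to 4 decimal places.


P(E) = sum over models of P(M_i) * P(E|M_i)
= 0.2*0.07 + 0.16*0.15 + 0.16*0.16 + 0.16*0.02 + 0.32*0.12
= 0.1052

0.1052


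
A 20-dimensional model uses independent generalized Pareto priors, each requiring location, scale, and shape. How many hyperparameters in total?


Per parameter: 3 (location, scale, and shape).
Total = 20 * 3 = 60

60


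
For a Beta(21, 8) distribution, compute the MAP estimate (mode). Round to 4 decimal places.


MAP = mode = (a-1)/(a+b-2)
= (21-1)/(21+8-2)
= 20/27 = 0.7407

0.7407


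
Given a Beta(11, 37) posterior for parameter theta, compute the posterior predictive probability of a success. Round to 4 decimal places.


For a Beta-Bernoulli model, the predictive probability is the mean:
P(success) = 11/(11+37) = 11/48 = 0.2292

0.2292


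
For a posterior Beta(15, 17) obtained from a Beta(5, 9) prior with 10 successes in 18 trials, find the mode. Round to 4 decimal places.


Mode = (alpha - 1) / (alpha + beta - 2)
= 14 / 30
= 0.4667

0.4667


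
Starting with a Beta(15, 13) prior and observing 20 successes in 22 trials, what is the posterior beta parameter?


Posterior beta = prior beta + failures
Failures = 22 - 20 = 2
beta_post = 13 + 2 = 15

15


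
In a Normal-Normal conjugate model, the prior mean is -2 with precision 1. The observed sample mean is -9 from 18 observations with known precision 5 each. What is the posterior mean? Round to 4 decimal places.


Posterior precision = tau0 + n*tau = 1 + 18*5 = 91
Posterior mean = (tau0*mu0 + n*tau*xbar) / posterior_precision
= (1*-2 + 18*5*-9) / 91
= -812 / 91 = -8.9231

-8.9231


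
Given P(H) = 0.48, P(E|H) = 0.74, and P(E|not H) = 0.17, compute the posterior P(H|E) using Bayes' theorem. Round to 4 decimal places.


By Bayes' theorem: P(H|E) = P(E|H)*P(H) / P(E)
P(E) = P(E|H)*P(H) + P(E|not H)*P(not H)
P(E) = 0.74*0.48 + 0.17*0.52 = 0.4436
P(H|E) = 0.74*0.48 / 0.4436 = 0.8007

0.8007


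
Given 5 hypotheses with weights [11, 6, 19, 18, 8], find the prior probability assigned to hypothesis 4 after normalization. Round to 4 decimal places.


To normalize, divide each weight by the sum of all weights.
Sum = 62
Prior(H4) = 18/62 = 0.2903

0.2903


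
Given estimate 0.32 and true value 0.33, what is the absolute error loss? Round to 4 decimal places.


Absolute error = |estimate - true|
= |-0.01| = 0.01

0.01


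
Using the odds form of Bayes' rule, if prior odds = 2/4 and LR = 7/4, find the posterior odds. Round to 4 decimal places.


Bayes' rule in odds form: posterior odds = prior odds * LR
= (2 * 7) / (4 * 4)
= 14/16 = 0.875

0.875


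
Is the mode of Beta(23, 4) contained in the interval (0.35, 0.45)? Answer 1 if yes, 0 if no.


Mode = (a-1)/(a+b-2) = 22/25 = 0.88
Interval: (0.35, 0.45)
Contains mode? 0

0


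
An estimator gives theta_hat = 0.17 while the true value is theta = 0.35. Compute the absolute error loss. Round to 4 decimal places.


The absolute error loss is |theta_hat - theta|
= |0.17 - 0.35|
= 0.18

0.18


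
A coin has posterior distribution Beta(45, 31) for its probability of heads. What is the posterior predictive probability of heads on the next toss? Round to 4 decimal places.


Posterior predictive = E[theta] = alpha/(alpha+beta)
= 45/76
= 0.5921

0.5921


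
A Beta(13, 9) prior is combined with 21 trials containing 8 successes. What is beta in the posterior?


In conjugate updating:
beta_posterior = beta_prior + (n - k)
= 9 + (21 - 8)
= 9 + 13 = 22

22


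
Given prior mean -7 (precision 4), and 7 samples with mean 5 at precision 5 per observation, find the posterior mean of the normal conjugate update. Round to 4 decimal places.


The posterior mean is a precision-weighted average of prior and data.
Post. prec. = 4 + 35 = 39
Post. mean = (-28 + 175)/39 = 147/39 = 3.7692

3.7692


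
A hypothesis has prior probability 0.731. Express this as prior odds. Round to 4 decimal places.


Odds = P(H) / P(not H) = 0.731 / 0.269
= 2.7175

2.7175


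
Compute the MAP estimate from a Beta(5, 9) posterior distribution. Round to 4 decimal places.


MAP = mode of Beta distribution
= (alpha - 1)/(alpha + beta - 2)
= (5-1)/(5+9-2)
= 4/12 = 0.3333

0.3333


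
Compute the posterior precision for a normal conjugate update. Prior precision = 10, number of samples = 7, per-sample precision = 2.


tau_post = tau_0 + n * tau
= 10 + 7 * 2 = 24

24


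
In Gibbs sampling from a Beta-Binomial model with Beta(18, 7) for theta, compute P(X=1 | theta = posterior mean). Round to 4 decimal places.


Posterior mean = alpha/(alpha+beta) = 18/25 = 0.72
P(X=1|theta=mean) = theta = 0.72

0.72


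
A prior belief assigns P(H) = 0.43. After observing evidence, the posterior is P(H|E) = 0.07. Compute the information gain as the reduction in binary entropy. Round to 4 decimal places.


H(prior) = -0.43*log2(0.43) - 0.57*log2(0.57)
= 0.9858
H(post) = -0.07*log2(0.07) - 0.93*log2(0.93)
= 0.3659
IG = 0.9858 - 0.3659 = 0.6199

0.6199


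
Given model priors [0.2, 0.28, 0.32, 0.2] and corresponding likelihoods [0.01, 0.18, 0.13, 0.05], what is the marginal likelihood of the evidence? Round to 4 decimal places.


P(E) = sum_i P(M_i) P(E|M_i)
= 0.002 + 0.0504 + 0.0416 + 0.01
= 0.104

0.104


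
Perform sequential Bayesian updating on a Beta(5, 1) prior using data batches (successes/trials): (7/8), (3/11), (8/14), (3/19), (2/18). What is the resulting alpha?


Accumulate successes: 23
Posterior alpha = prior alpha + sum of successes
= 5 + 23 = 28

28


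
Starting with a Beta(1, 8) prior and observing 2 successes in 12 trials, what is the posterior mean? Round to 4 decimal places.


Posterior parameters: alpha = 1 + 2 = 3
beta = 8 + 10 = 18
Posterior mean = alpha / (alpha + beta) = 3 / 21
= 0.1429

0.1429


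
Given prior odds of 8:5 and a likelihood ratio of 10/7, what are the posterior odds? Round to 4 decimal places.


Posterior odds = prior odds * LR
Prior odds = 8/5 = 1.6
LR = 10/7 = 1.4286
Posterior odds = 1.6 * 1.4286 = 2.2857

2.2857


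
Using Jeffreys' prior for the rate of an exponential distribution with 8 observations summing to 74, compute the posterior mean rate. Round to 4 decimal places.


Jeffreys' prior leads to posterior Gamma(8, 74).
Mean = 8/74 = 0.1081

0.1081


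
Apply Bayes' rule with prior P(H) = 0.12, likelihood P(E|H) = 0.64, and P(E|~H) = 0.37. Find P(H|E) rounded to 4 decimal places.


Step 1: Compute marginal P(E) = P(E|H)P(H) + P(E|~H)P(~H)
= 0.64*0.12 + 0.37*0.88 = 0.4024
Step 2: P(H|E) = P(E|H)P(H)/P(E) = 0.0768/0.4024
= 0.1909

0.1909


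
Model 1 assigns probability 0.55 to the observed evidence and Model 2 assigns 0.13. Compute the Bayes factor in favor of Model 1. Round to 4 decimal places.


BF = P(data|M1) / P(data|M2)
= 0.55 / 0.13 = 4.2308

4.2308


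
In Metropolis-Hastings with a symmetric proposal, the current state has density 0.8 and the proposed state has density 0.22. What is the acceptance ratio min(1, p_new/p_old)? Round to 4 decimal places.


Ratio = p_new / p_old = 0.22 / 0.8 = 0.275
Acceptance = min(1, 0.275) = 0.275

0.275


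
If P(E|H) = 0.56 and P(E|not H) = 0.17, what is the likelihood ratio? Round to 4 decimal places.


Likelihood ratio = P(E|H) / P(E|not H)
= 0.56 / 0.17
= 3.2941

3.2941


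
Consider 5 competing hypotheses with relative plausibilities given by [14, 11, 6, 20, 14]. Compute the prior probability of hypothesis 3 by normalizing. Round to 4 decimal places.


Sum of weights = 14 + 11 + 6 + 20 + 14 = 65
Normalized prior for H3 = 6 / 65
= 0.0923

0.0923


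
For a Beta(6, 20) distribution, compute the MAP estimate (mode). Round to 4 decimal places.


MAP = mode = (a-1)/(a+b-2)
= (6-1)/(6+20-2)
= 5/24 = 0.2083

0.2083


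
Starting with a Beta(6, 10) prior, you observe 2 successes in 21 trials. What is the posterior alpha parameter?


For a Beta-Binomial conjugate model:
Posterior alpha = prior alpha + number of successes
= 6 + 2 = 8

8


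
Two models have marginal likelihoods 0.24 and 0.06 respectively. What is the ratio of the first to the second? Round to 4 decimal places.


Evidence ratio = 0.24 / 0.06
= 4.0

4.0


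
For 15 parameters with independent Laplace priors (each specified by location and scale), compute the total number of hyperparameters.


A Laplace prior has 2 hyperparameters per parameter.
Total = 15 * 2 = 30

30


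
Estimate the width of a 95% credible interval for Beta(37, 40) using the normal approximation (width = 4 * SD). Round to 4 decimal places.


For Beta(a,b): Var = ab/((a+b)^2(a+b+1))
Var = 0.0032, SD = 0.0566
Approximate 95% CI width = 4 * 0.0566 = 0.2263

0.2263


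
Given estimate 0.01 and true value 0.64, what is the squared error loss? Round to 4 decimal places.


Squared error = (estimate - true)^2
Difference = -0.63
Loss = -0.63^2 = 0.3969

0.3969


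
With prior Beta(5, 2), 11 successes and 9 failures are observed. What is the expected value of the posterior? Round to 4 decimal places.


Posterior = Beta(16, 11)
E[theta] = alpha/(alpha+beta)
= 16/27 = 0.5926

0.5926


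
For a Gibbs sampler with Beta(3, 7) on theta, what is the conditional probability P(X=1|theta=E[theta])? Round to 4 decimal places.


E[theta] = 3/(3+7) = 0.3
P(X=1|theta) = theta = 0.3

0.3


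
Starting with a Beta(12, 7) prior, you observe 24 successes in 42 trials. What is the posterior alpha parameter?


For a Beta-Binomial conjugate model:
Posterior alpha = prior alpha + number of successes
= 12 + 24 = 36

36


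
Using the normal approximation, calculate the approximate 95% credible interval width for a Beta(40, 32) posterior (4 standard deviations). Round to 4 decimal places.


Var(Beta) = 40*32/(72^2 * 73) = 0.0034
SD = 0.0582
Width ~ 4*SD = 0.2326

0.2326
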